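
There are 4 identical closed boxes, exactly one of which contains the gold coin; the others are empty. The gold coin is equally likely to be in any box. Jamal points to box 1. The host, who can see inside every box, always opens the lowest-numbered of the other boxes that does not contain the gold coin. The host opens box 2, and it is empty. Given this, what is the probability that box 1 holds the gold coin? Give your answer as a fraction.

1/3

Condition on the true location of the gold coin.
If it is in any of boxes 1, 3, and 4 (prior 1/4 each): box 2 is the lowest-numbered option available, probability 1; weight (1/4)·1 = 1/4 each.
If it is in box 2 (prior 1/4): the host opened box 2, so this case is ruled out; weight (1/4)·0 = 0.
The weights sum to 3/4.
So P(the gold coin in box 1 | the host opened box 2) = (1/4) / (3/4) = 1/3.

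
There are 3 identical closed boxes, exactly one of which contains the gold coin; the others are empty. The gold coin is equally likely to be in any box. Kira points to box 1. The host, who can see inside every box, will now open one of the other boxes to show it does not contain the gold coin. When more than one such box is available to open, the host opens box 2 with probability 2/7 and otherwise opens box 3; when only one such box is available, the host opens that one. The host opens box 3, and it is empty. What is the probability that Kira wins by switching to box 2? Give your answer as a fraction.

7/12

Apply Bayes' rule, conditioning on where the gold coin actually is.
If it is in box 1 (prior 1/3): box 2 is available but not opened, probability 5/7; weight (1/3)·(5/7) = 5/21.
If it is in box 2 (prior 1/3): only box 3 is available, probability 1; weight (1/3)·1 = 1/3.
If it is in box 3 (prior 1/3): the host opened box 3, so this case is ruled out; weight (1/3)·0 = 0.
The weights sum to 4/7.
So P(the gold coin in box 2 | the host opened box 3) = (1/3) / (4/7) = 7/12.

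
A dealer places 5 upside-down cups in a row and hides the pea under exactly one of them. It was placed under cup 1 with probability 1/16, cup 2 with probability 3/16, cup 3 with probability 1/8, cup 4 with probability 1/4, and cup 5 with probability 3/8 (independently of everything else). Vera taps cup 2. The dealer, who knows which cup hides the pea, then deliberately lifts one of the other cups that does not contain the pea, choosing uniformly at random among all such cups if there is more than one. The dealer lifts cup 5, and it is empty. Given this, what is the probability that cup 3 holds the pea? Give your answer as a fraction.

Condition on the true location of the pea.
If it is under cup 1 (prior 1/16): the dealer has 3 equally likely choices, so probability 1/3; weight (1/16)·(1/3) = 1/48.
If it is under cup 2 (prior 3/16): the dealer has 4 equally likely choices, so probability 1/4; weight (3/16)·(1/4) = 3/64.
If it is under cup 3 (prior 1/8): the dealer has 3 equally likely choices, so probability 1/3; weight (1/8)·(1/3) = 1/24.
If it is under cup 4 (prior 1/4): the dealer has 3 equally likely choices, so probability 1/3; weight (1/4)·(1/3) = 1/12.
If it is under cup 5 (prior 3/8): the dealer opened cup 5, so this case is ruled out; weight (3/8)·0 = 0.
The weights sum to 37/192.
So P(the pea under cup 3 | the dealer opened cup 5) = (1/24) / (37/192) = 8/37.

8/37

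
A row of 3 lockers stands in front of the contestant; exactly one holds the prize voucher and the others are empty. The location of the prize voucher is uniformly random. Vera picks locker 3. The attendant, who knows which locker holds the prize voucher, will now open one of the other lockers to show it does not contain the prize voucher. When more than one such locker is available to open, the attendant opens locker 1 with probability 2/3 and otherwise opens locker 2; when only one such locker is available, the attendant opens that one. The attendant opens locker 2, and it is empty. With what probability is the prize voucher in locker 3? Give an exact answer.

Apply Bayes' rule, conditioning on where the prize voucher actually is.
If it is in locker 1 (prior 1/3): only locker 2 is available, probability 1; weight (1/3)·1 = 1/3.
If it is in locker 2 (prior 1/3): the attendant opened locker 2, so this case is ruled out; weight (1/3)·0 = 0.
If it is in locker 3 (prior 1/3): locker 1 is available but not opened, probability 1/3; weight (1/3)·(1/3) = 1/9.
The weights sum to 4/9.
So P(the prize voucher in locker 3 | the attendant opened locker 2) = (1/9) / (4/9) = 1/4.

1/4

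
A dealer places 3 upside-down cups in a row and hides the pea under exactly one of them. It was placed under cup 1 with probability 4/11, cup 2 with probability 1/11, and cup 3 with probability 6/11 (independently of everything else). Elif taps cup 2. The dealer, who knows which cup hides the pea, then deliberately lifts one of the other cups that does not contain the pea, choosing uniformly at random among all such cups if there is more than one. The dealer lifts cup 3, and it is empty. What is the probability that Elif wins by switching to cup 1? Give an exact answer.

8/9

Apply Bayes' rule, conditioning on where the pea actually is.
If it is under cup 1 (prior 4/11): the dealer has no choice, probability 1; weight (4/11)·1 = 4/11.
If it is under cup 2 (prior 1/11): the dealer has 2 equally likely choices, so probability 1/2; weight (1/11)·(1/2) = 1/22.
If it is under cup 3 (prior 6/11): the dealer opened cup 3, so this case is ruled out; weight (6/11)·0 = 0.
The weights sum to 9/22.
So P(the pea under cup 1 | the dealer opened cup 3) = (4/11) / (9/22) = 8/9.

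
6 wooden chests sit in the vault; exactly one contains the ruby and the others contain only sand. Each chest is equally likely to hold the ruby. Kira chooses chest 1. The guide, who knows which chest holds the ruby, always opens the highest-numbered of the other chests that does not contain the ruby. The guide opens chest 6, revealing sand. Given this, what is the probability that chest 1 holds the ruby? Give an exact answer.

1/5

Consider each possible location of the ruby in turn.
If it is in any of chests 1, 2, 3, 4, and 5 (prior 1/6 each): chest 6 is the highest-numbered option available, probability 1; weight (1/6)·1 = 1/6 each.
If it is in chest 6 (prior 1/6): the guide opened chest 6, so this case is ruled out; weight (1/6)·0 = 0.
The weights sum to 5/6.
So P(the ruby in chest 1 | the guide opened chest 6) = (1/6) / (5/6) = 1/5.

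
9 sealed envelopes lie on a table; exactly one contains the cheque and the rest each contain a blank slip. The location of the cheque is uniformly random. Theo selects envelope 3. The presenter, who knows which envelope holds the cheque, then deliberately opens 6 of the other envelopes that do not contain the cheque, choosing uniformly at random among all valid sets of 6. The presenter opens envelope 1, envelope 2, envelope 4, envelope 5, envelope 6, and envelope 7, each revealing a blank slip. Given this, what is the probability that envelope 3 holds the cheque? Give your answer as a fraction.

1/9

Apply Bayes' rule, conditioning on where the cheque actually is.
If it is in any of envelopes 1, 2, 4, 5, 6, and 7 (prior 1/9 each): that envelope was opened and seen not to hold the prize — ruled out; weight (1/9)·0 = 0 each.
If it is in envelope 3 (prior 1/9): the presenter has 28 equally likely choices, so probability 1/28; weight (1/9)·(1/28) = 1/252.
If it is in either of envelopes 8 and 9 (prior 1/9 each): the presenter has 7 equally likely choices, so probability 1/7; weight (1/9)·(1/7) = 1/63 each.
The weights sum to 1/28.
So P(the cheque in envelope 3 | the presenter opened envelope 1, envelope 2, envelope 4, envelope 5, envelope 6, and envelope 7) = (1/252) / (1/28) = 1/9.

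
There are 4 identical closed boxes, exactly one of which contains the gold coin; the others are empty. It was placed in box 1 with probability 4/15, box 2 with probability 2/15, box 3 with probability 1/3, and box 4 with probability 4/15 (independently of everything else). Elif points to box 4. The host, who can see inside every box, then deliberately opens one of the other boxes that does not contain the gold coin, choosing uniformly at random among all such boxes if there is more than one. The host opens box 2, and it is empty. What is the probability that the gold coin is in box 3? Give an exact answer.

Condition on the true location of the gold coin.
If it is in box 1 (prior 4/15): the host has 2 equally likely choices, so probability 1/2; weight (4/15)·(1/2) = 2/15.
If it is in box 2 (prior 2/15): the host opened box 2, so this case is ruled out; weight (2/15)·0 = 0.
If it is in box 3 (prior 1/3): the host has 2 equally likely choices, so probability 1/2; weight (1/3)·(1/2) = 1/6.
If it is in box 4 (prior 4/15): the host has 3 equally likely choices, so probability 1/3; weight (4/15)·(1/3) = 4/45.
The weights sum to 7/18.
So P(the gold coin in box 3 | the host opened box 2) = (1/6) / (7/18) = 3/7.

3/7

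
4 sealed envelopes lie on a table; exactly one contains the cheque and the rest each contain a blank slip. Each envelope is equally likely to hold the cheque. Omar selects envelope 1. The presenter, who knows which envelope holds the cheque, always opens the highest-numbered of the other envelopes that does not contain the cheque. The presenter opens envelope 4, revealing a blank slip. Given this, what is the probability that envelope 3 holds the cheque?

Consider each possible location of the cheque in turn.
If it is in any of envelopes 1, 2, and 3 (prior 1/4 each): envelope 4 is the highest-numbered option available, probability 1; weight (1/4)·1 = 1/4 each.
If it is in envelope 4 (prior 1/4): the presenter opened envelope 4, so this case is ruled out; weight (1/4)·0 = 0.
The weights sum to 3/4.
So P(the cheque in envelope 3 | the presenter opened envelope 4) = (1/4) / (3/4) = 1/3.

1/3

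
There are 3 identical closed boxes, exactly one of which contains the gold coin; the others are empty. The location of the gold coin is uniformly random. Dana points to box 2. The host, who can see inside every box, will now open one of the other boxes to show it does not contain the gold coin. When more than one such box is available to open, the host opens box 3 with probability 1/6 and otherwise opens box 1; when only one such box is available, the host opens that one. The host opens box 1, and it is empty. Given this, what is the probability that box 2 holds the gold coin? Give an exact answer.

Condition on the true location of the gold coin.
If it is in box 1 (prior 1/3): the host opened box 1, so this case is ruled out; weight (1/3)·0 = 0.
If it is in box 2 (prior 1/3): box 3 is available but not opened, probability 5/6; weight (1/3)·(5/6) = 5/18.
If it is in box 3 (prior 1/3): only box 1 is available, probability 1; weight (1/3)·1 = 1/3.
The weights sum to 11/18.
So P(the gold coin in box 2 | the host opened box 1) = (5/18) / (11/18) = 5/11.

5/11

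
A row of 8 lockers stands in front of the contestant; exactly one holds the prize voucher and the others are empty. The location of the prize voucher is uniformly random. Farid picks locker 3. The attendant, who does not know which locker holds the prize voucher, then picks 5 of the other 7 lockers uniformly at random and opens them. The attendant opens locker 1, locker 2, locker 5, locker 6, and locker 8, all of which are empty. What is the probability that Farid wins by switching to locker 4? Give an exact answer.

1/3

Consider each possible location of the prize voucher in turn.
If it is in any of lockers 1, 2, 5, 6, and 8 (prior 1/8 each): that locker was opened and seen not to hold the prize — ruled out; weight (1/8)·0 = 0 each.
If it is in any of lockers 3, 4, and 7 (prior 1/8 each): the attendant picks exactly this set with probability 1/21 regardless, and none is the prize; weight (1/8)·(1/21) = 1/168 each.
The weights sum to 1/56.
So P(the prize voucher in locker 4 | the attendant opened locker 1, locker 2, locker 5, locker 6, and locker 8) = (1/168) / (1/56) = 1/3.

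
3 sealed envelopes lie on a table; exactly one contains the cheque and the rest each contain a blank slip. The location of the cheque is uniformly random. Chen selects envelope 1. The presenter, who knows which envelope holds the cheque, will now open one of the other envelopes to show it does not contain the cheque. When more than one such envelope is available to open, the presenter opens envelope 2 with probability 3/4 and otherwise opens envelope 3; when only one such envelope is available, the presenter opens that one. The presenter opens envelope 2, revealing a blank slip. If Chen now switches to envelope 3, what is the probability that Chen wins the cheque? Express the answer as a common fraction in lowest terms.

Condition on the true location of the cheque.
If it is in envelope 1 (prior 1/3): envelope 2 is available, opened with probability 3/4; weight (1/3)·(3/4) = 1/4.
If it is in envelope 2 (prior 1/3): the presenter opened envelope 2, so this case is ruled out; weight (1/3)·0 = 0.
If it is in envelope 3 (prior 1/3): only envelope 2 is available, probability 1; weight (1/3)·1 = 1/3.
The weights sum to 7/12.
So P(the cheque in envelope 3 | the presenter opened envelope 2) = (1/3) / (7/12) = 4/7.

4/7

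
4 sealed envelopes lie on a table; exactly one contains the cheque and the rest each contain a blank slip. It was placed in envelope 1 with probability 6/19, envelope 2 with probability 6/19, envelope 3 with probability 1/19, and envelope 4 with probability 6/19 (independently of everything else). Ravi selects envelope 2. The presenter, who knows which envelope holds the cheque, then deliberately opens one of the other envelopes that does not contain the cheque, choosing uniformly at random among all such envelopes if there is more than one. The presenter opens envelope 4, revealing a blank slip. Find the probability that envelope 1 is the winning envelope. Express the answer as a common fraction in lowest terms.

6/11

Condition on the true location of the cheque.
If it is in envelope 1 (prior 6/19): the presenter has 2 equally likely choices, so probability 1/2; weight (6/19)·(1/2) = 3/19.
If it is in envelope 2 (prior 6/19): the presenter has 3 equally likely choices, so probability 1/3; weight (6/19)·(1/3) = 2/19.
If it is in envelope 3 (prior 1/19): the presenter has 2 equally likely choices, so probability 1/2; weight (1/19)·(1/2) = 1/38.
If it is in envelope 4 (prior 6/19): the presenter opened envelope 4, so this case is ruled out; weight (6/19)·0 = 0.
The weights sum to 11/38.
So P(the cheque in envelope 1 | the presenter opened envelope 4) = (3/19) / (11/38) = 6/11.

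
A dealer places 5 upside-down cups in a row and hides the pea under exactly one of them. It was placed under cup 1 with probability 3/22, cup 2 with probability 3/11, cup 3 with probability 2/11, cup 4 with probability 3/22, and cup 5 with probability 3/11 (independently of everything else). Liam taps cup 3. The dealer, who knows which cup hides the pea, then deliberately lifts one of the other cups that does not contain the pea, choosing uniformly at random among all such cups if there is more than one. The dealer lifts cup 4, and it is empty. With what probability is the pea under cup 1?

1/6

Condition on the true location of the pea.
If it is under cup 1 (prior 3/22): the dealer has 3 equally likely choices, so probability 1/3; weight (3/22)·(1/3) = 1/22.
If it is under either of cups 2 and 5 (prior 3/11 each): the dealer has 3 equally likely choices, so probability 1/3; weight (3/11)·(1/3) = 1/11 each.
If it is under cup 3 (prior 2/11): the dealer has 4 equally likely choices, so probability 1/4; weight (2/11)·(1/4) = 1/22.
If it is under cup 4 (prior 3/22): the dealer opened cup 4, so this case is ruled out; weight (3/22)·0 = 0.
The weights sum to 3/11.
So P(the pea under cup 1 | the dealer opened cup 4) = (1/22) / (3/11) = 1/6.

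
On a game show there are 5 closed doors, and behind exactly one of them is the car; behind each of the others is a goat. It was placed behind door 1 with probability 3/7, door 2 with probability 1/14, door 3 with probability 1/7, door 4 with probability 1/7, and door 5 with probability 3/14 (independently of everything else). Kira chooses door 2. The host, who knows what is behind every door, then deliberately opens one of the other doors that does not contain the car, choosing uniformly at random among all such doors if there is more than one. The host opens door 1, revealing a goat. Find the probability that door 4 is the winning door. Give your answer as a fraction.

Apply Bayes' rule, conditioning on where the car actually is.
If it is behind door 1 (prior 3/7): the host opened door 1, so this case is ruled out; weight (3/7)·0 = 0.
If it is behind door 2 (prior 1/14): the host has 4 equally likely choices, so probability 1/4; weight (1/14)·(1/4) = 1/56.
If it is behind either of doors 3 and 4 (prior 1/7 each): the host has 3 equally likely choices, so probability 1/3; weight (1/7)·(1/3) = 1/21 each.
If it is behind door 5 (prior 3/14): the host has 3 equally likely choices, so probability 1/3; weight (3/14)·(1/3) = 1/14.
The weights sum to 31/168.
So P(the car behind door 4 | the host opened door 1) = (1/21) / (31/168) = 8/31.

8/31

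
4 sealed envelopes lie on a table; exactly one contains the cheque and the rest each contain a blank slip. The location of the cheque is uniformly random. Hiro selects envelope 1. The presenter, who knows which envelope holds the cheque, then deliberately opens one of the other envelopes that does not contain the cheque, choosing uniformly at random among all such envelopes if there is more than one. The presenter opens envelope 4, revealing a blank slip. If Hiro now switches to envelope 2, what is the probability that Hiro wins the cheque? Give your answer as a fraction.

Condition on the true location of the cheque.
If it is in envelope 1 (prior 1/4): the presenter has 3 equally likely choices, so probability 1/3; weight (1/4)·(1/3) = 1/12.
If it is in either of envelopes 2 and 3 (prior 1/4 each): the presenter has 2 equally likely choices, so probability 1/2; weight (1/4)·(1/2) = 1/8 each.
If it is in envelope 4 (prior 1/4): the presenter opened envelope 4, so this case is ruled out; weight (1/4)·0 = 0.
The weights sum to 1/3.
So P(the cheque in envelope 2 | the presenter opened envelope 4) = (1/8) / (1/3) = 3/8.

3/8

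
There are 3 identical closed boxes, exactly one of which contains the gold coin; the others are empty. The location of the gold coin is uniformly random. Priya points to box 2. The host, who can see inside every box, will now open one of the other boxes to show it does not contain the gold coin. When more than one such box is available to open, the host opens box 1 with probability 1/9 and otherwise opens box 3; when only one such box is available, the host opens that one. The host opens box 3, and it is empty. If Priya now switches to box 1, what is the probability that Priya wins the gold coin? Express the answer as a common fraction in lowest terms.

Consider each possible location of the gold coin in turn.
If it is in box 1 (prior 1/3): only box 3 is available, probability 1; weight (1/3)·1 = 1/3.
If it is in box 2 (prior 1/3): box 1 is available but not opened, probability 8/9; weight (1/3)·(8/9) = 8/27.
If it is in box 3 (prior 1/3): the host opened box 3, so this case is ruled out; weight (1/3)·0 = 0.
The weights sum to 17/27.
So P(the gold coin in box 1 | the host opened box 3) = (1/3) / (17/27) = 9/17.

9/17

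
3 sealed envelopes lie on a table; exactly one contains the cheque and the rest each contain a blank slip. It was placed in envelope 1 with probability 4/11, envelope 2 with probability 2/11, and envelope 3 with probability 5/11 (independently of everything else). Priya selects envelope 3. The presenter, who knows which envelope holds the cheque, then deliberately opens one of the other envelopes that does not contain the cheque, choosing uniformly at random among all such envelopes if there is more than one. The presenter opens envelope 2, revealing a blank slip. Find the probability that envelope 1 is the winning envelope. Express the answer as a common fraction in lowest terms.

Consider each possible location of the cheque in turn.
If it is in envelope 1 (prior 4/11): the presenter has no choice, probability 1; weight (4/11)·1 = 4/11.
If it is in envelope 2 (prior 2/11): the presenter opened envelope 2, so this case is ruled out; weight (2/11)·0 = 0.
If it is in envelope 3 (prior 5/11): the presenter has 2 equally likely choices, so probability 1/2; weight (5/11)·(1/2) = 5/22.
The weights sum to 13/22.
So P(the cheque in envelope 1 | the presenter opened envelope 2) = (4/11) / (13/22) = 8/13.

8/13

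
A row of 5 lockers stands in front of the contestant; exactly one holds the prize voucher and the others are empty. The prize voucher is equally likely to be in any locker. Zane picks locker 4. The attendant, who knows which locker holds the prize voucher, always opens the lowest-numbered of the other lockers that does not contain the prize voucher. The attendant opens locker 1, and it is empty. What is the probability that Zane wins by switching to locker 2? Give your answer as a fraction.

1/4

Apply Bayes' rule, conditioning on where the prize voucher actually is.
If it is in locker 1 (prior 1/5): the attendant opened locker 1, so this case is ruled out; weight (1/5)·0 = 0.
If it is in any of lockers 2, 3, 4, and 5 (prior 1/5 each): locker 1 is the lowest-numbered option available, probability 1; weight (1/5)·1 = 1/5 each.
The weights sum to 4/5.
So P(the prize voucher in locker 2 | the attendant opened locker 1) = (1/5) / (4/5) = 1/4.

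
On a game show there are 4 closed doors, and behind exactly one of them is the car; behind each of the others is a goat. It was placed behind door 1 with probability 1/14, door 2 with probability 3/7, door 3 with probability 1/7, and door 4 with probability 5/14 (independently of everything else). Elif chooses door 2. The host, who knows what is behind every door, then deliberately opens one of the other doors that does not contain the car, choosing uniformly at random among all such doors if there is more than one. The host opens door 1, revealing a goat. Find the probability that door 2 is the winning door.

Apply Bayes' rule, conditioning on where the car actually is.
If it is behind door 1 (prior 1/14): the host opened door 1, so this case is ruled out; weight (1/14)·0 = 0.
If it is behind door 2 (prior 3/7): the host has 3 equally likely choices, so probability 1/3; weight (3/7)·(1/3) = 1/7.
If it is behind door 3 (prior 1/7): the host has 2 equally likely choices, so probability 1/2; weight (1/7)·(1/2) = 1/14.
If it is behind door 4 (prior 5/14): the host has 2 equally likely choices, so probability 1/2; weight (5/14)·(1/2) = 5/28.
The weights sum to 11/28.
So P(the car behind door 2 | the host opened door 1) = (1/7) / (11/28) = 4/11.

4/11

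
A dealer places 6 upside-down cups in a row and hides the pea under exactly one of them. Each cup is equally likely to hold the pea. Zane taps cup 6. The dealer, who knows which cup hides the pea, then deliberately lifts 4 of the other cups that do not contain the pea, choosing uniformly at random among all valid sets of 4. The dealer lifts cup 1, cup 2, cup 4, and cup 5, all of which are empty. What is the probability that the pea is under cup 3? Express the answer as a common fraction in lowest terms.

Apply Bayes' rule, conditioning on where the pea actually is.
If it is under any of cups 1, 2, 4, and 5 (prior 1/6 each): that cup was opened and seen not to hold the prize — ruled out; weight (1/6)·0 = 0 each.
If it is under cup 3 (prior 1/6): the dealer has no choice, probability 1; weight (1/6)·1 = 1/6.
If it is under cup 6 (prior 1/6): the dealer has 5 equally likely choices, so probability 1/5; weight (1/6)·(1/5) = 1/30.
The weights sum to 1/5.
So P(the pea under cup 3 | the dealer opened cup 1, cup 2, cup 4, and cup 5) = (1/6) / (1/5) = 5/6.

5/6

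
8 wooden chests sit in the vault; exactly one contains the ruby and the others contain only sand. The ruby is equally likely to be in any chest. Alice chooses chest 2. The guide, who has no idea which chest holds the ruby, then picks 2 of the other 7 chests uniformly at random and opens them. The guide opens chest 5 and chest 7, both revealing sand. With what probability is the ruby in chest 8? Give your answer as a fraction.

Because the guide chose which chests to open without knowing where the ruby is, the choice is independent of the prize location. Learning that none of the 2 opened chests holds the ruby simply rules out those 2 locations and leaves the remaining 6 chests still equally likely by symmetry.
So P(the ruby in chest 8) = 1/6.

1/6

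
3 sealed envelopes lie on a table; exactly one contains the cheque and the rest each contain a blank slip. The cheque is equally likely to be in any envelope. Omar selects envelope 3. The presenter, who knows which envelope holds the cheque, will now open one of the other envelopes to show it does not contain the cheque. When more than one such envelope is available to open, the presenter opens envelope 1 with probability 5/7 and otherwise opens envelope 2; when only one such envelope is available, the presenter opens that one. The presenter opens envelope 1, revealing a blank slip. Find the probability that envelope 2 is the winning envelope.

Apply Bayes' rule, conditioning on where the cheque actually is.
If it is in envelope 1 (prior 1/3): the presenter opened envelope 1, so this case is ruled out; weight (1/3)·0 = 0.
If it is in envelope 2 (prior 1/3): only envelope 1 is available, probability 1; weight (1/3)·1 = 1/3.
If it is in envelope 3 (prior 1/3): envelope 1 is available, opened with probability 5/7; weight (1/3)·(5/7) = 5/21.
The weights sum to 4/7.
So P(the cheque in envelope 2 | the presenter opened envelope 1) = (1/3) / (4/7) = 7/12.

7/12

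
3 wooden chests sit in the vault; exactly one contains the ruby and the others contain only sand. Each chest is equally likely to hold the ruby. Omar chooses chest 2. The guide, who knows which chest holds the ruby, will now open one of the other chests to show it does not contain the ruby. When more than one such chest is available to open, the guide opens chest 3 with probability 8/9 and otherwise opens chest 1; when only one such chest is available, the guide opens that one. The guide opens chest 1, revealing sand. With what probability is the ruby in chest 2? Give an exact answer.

1/10

Apply Bayes' rule, conditioning on where the ruby actually is.
If it is in chest 1 (prior 1/3): the guide opened chest 1, so this case is ruled out; weight (1/3)·0 = 0.
If it is in chest 2 (prior 1/3): chest 3 is available but not opened, probability 1/9; weight (1/3)·(1/9) = 1/27.
If it is in chest 3 (prior 1/3): only chest 1 is available, probability 1; weight (1/3)·1 = 1/3.
The weights sum to 10/27.
So P(the ruby in chest 2 | the guide opened chest 1) = (1/27) / (10/27) = 1/10.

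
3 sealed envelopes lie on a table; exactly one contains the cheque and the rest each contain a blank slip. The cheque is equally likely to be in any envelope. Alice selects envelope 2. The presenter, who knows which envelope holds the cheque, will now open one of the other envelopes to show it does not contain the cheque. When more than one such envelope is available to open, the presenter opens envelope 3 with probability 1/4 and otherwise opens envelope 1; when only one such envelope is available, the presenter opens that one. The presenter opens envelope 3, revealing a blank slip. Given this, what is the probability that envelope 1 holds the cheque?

4/5

Apply Bayes' rule, conditioning on where the cheque actually is.
If it is in envelope 1 (prior 1/3): only envelope 3 is available, probability 1; weight (1/3)·1 = 1/3.
If it is in envelope 2 (prior 1/3): envelope 3 is available, opened with probability 1/4; weight (1/3)·(1/4) = 1/12.
If it is in envelope 3 (prior 1/3): the presenter opened envelope 3, so this case is ruled out; weight (1/3)·0 = 0.
The weights sum to 5/12.
So P(the cheque in envelope 1 | the presenter opened envelope 3) = (1/3) / (5/12) = 4/5.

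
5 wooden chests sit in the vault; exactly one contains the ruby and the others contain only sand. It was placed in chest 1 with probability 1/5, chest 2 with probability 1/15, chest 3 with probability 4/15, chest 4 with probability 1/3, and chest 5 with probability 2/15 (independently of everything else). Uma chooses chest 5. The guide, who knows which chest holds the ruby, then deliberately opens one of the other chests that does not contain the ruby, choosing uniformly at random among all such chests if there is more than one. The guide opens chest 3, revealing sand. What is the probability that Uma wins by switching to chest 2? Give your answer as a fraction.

2/21

Consider each possible location of the ruby in turn.
If it is in chest 1 (prior 1/5): the guide has 3 equally likely choices, so probability 1/3; weight (1/5)·(1/3) = 1/15.
If it is in chest 2 (prior 1/15): the guide has 3 equally likely choices, so probability 1/3; weight (1/15)·(1/3) = 1/45.
If it is in chest 3 (prior 4/15): the guide opened chest 3, so this case is ruled out; weight (4/15)·0 = 0.
If it is in chest 4 (prior 1/3): the guide has 3 equally likely choices, so probability 1/3; weight (1/3)·(1/3) = 1/9.
If it is in chest 5 (prior 2/15): the guide has 4 equally likely choices, so probability 1/4; weight (2/15)·(1/4) = 1/30.
The weights sum to 7/30.
So P(the ruby in chest 2 | the guide opened chest 3) = (1/45) / (7/30) = 2/21.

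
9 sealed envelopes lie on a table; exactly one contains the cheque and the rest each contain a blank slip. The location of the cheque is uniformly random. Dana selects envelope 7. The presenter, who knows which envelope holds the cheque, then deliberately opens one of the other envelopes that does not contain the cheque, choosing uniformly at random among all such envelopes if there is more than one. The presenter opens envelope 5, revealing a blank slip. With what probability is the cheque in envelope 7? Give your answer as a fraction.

1/9

Consider each possible location of the cheque in turn.
If it is in any of envelopes 1, 2, 3, 4, 6, 8, and 9 (prior 1/9 each): the presenter has 7 equally likely choices, so probability 1/7; weight (1/9)·(1/7) = 1/63 each.
If it is in envelope 5 (prior 1/9): the presenter opened envelope 5, so this case is ruled out; weight (1/9)·0 = 0.
If it is in envelope 7 (prior 1/9): the presenter has 8 equally likely choices, so probability 1/8; weight (1/9)·(1/8) = 1/72.
The weights sum to 1/8.
So P(the cheque in envelope 7 | the presenter opened envelope 5) = (1/72) / (1/8) = 1/9.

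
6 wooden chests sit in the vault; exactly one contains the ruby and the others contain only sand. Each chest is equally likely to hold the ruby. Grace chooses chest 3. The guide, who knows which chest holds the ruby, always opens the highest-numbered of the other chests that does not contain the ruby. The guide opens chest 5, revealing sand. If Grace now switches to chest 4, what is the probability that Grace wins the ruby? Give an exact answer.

Apply Bayes' rule, conditioning on where the ruby actually is.
If it is in any of chests 1, 2, 3, and 4 (prior 1/6 each): the guide would have opened chest 6 instead, probability 0; weight (1/6)·0 = 0 each.
If it is in chest 5 (prior 1/6): the guide opened chest 5, so this case is ruled out; weight (1/6)·0 = 0.
If it is in chest 6 (prior 1/6): chest 5 is the highest-numbered option available, probability 1; weight (1/6)·1 = 1/6.
The weights sum to 1/6.
So P(the ruby in chest 4 | the guide opened chest 5) = 0 / (1/6) = 0.

0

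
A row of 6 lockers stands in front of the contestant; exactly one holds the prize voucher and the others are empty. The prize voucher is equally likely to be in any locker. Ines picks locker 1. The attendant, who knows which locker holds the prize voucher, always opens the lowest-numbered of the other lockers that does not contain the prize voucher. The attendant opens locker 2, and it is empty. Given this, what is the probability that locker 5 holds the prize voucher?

1/5

Apply Bayes' rule, conditioning on where the prize voucher actually is.
If it is in any of lockers 1, 3, 4, 5, and 6 (prior 1/6 each): locker 2 is the lowest-numbered option available, probability 1; weight (1/6)·1 = 1/6 each.
If it is in locker 2 (prior 1/6): the attendant opened locker 2, so this case is ruled out; weight (1/6)·0 = 0.
The weights sum to 5/6.
So P(the prize voucher in locker 5 | the attendant opened locker 2) = (1/6) / (5/6) = 1/5.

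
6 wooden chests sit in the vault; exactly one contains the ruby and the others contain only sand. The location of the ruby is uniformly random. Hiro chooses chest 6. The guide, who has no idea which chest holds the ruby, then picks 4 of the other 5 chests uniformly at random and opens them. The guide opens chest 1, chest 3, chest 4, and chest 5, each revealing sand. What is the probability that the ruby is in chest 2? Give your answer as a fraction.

1/2

Because the guide chose which chests to open without knowing where the ruby is, the choice is independent of the prize location. Learning that none of the 4 opened chests holds the ruby simply rules out those 4 locations and leaves the remaining 2 chests still equally likely by symmetry.
So P(the ruby in chest 2) = 1/2.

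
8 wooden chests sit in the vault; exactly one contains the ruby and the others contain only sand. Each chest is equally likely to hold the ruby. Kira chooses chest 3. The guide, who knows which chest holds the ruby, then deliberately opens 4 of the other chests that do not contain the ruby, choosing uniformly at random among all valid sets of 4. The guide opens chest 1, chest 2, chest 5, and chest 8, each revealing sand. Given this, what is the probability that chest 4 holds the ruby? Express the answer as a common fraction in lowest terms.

7/24

Consider each possible location of the ruby in turn.
If it is in any of chests 1, 2, 5, and 8 (prior 1/8 each): that chest was opened and seen not to hold the prize — ruled out; weight (1/8)·0 = 0 each.
If it is in chest 3 (prior 1/8): the guide has 35 equally likely choices, so probability 1/35; weight (1/8)·(1/35) = 1/280.
If it is in any of chests 4, 6, and 7 (prior 1/8 each): the guide has 15 equally likely choices, so probability 1/15; weight (1/8)·(1/15) = 1/120 each.
The weights sum to 1/35.
So P(the ruby in chest 4 | the guide opened chest 1, chest 2, chest 5, and chest 8) = (1/120) / (1/35) = 7/24.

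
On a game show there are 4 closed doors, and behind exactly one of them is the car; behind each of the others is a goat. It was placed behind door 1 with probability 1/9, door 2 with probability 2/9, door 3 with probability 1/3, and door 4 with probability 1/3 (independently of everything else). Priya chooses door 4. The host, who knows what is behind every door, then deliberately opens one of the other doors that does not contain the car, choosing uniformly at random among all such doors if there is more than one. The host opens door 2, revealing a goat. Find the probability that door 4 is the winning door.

1/3

Apply Bayes' rule, conditioning on where the car actually is.
If it is behind door 1 (prior 1/9): the host has 2 equally likely choices, so probability 1/2; weight (1/9)·(1/2) = 1/18.
If it is behind door 2 (prior 2/9): the host opened door 2, so this case is ruled out; weight (2/9)·0 = 0.
If it is behind door 3 (prior 1/3): the host has 2 equally likely choices, so probability 1/2; weight (1/3)·(1/2) = 1/6.
If it is behind door 4 (prior 1/3): the host has 3 equally likely choices, so probability 1/3; weight (1/3)·(1/3) = 1/9.
The weights sum to 1/3.
So P(the car behind door 4 | the host opened door 2) = (1/9) / (1/3) = 1/3.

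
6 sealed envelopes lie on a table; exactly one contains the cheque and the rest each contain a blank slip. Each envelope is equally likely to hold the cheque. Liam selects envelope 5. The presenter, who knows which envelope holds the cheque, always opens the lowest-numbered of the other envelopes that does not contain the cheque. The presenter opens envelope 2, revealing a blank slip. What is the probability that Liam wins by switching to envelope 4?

0

Condition on the true location of the cheque.
If it is in envelope 1 (prior 1/6): envelope 2 is the lowest-numbered option available, probability 1; weight (1/6)·1 = 1/6.
If it is in envelope 2 (prior 1/6): the presenter opened envelope 2, so this case is ruled out; weight (1/6)·0 = 0.
If it is in any of envelopes 3, 4, 5, and 6 (prior 1/6 each): the presenter would have opened envelope 1 instead, probability 0; weight (1/6)·0 = 0 each.
The weights sum to 1/6.
So P(the cheque in envelope 4 | the presenter opened envelope 2) = 0 / (1/6) = 0.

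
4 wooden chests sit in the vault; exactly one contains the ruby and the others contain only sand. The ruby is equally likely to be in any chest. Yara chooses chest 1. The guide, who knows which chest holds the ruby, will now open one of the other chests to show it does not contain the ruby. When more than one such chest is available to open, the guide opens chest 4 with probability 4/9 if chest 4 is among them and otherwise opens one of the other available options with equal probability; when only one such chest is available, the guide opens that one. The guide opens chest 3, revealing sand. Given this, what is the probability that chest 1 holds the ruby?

5/24

Consider each possible location of the ruby in turn.
If it is in chest 1 (prior 1/4): chest 4 is available but not opened; chest 3 gets probability (1 − 4/9)/2 = 5/18; weight (1/4)·(5/18) = 5/72.
If it is in chest 2 (prior 1/4): chest 4 is available but not opened, probability 5/9; weight (1/4)·(5/9) = 5/36.
If it is in chest 3 (prior 1/4): the guide opened chest 3, so this case is ruled out; weight (1/4)·0 = 0.
If it is in chest 4 (prior 1/4): chest 4 holds the prize so is unavailable; the guide chooses uniformly among the 2 others, probability 1/2; weight (1/4)·(1/2) = 1/8.
The weights sum to 1/3.
So P(the ruby in chest 1 | the guide opened chest 3) = (5/72) / (1/3) = 5/24.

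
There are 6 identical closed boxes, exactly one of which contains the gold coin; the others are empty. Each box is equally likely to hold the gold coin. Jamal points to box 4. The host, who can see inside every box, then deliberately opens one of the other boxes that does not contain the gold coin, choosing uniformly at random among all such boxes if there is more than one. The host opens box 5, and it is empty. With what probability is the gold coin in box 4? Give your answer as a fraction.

1/6

Condition on the true location of the gold coin.
If it is in any of boxes 1, 2, 3, and 6 (prior 1/6 each): the host has 4 equally likely choices, so probability 1/4; weight (1/6)·(1/4) = 1/24 each.
If it is in box 4 (prior 1/6): the host has 5 equally likely choices, so probability 1/5; weight (1/6)·(1/5) = 1/30.
If it is in box 5 (prior 1/6): the host opened box 5, so this case is ruled out; weight (1/6)·0 = 0.
The weights sum to 1/5.
So P(the gold coin in box 4 | the host opened box 5) = (1/30) / (1/5) = 1/6.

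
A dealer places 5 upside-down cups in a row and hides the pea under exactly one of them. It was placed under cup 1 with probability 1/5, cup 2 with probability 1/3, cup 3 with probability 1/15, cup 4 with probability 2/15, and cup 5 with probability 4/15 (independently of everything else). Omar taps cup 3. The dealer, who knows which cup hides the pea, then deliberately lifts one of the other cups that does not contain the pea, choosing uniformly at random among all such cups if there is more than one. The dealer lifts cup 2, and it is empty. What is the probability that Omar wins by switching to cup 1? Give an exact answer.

4/13

Consider each possible location of the pea in turn.
If it is under cup 1 (prior 1/5): the dealer has 3 equally likely choices, so probability 1/3; weight (1/5)·(1/3) = 1/15.
If it is under cup 2 (prior 1/3): the dealer opened cup 2, so this case is ruled out; weight (1/3)·0 = 0.
If it is under cup 3 (prior 1/15): the dealer has 4 equally likely choices, so probability 1/4; weight (1/15)·(1/4) = 1/60.
If it is under cup 4 (prior 2/15): the dealer has 3 equally likely choices, so probability 1/3; weight (2/15)·(1/3) = 2/45.
If it is under cup 5 (prior 4/15): the dealer has 3 equally likely choices, so probability 1/3; weight (4/15)·(1/3) = 4/45.
The weights sum to 13/60.
So P(the pea under cup 1 | the dealer opened cup 2) = (1/15) / (13/60) = 4/13.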